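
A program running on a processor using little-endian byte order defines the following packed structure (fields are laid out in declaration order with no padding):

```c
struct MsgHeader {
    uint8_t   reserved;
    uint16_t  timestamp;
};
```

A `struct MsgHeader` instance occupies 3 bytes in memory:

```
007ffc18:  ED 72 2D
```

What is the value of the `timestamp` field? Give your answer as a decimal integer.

11634

`timestamp` follows `reserved` (1 byte), so it starts at byte offset 1 and occupies 2 bytes.
Bytes at offsets 1..2: 72 2D.
Little-endian: lowest address holds the least-significant byte.
Reassemble most-significant byte first: 2D 72 → 0x2D72.
0x2D72 = 11634.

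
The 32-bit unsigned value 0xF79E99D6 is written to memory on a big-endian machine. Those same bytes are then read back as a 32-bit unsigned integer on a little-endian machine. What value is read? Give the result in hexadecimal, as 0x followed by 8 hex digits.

0xD6999EF7

Stored big-endian, the bytes at ascending addresses are F7 9E 99 D6.
Read back as little-endian, the first byte is least significant, giving 0xD6999EF7.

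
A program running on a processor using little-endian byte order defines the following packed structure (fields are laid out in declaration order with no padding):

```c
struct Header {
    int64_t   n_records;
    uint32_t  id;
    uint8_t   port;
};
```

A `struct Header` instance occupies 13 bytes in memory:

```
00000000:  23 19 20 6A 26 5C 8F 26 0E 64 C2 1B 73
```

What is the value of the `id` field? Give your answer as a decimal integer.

465724430

`id` follows `n_records` (8 bytes), so it starts at byte offset 8 and occupies 4 bytes.
Bytes at offsets 8..11: 0E 64 C2 1B.
Little-endian: lowest address holds the least-significant byte.
Reassemble most-significant byte first: 1B C2 64 0E → 0x1BC2640E.
0x1BC2640E = 465724430.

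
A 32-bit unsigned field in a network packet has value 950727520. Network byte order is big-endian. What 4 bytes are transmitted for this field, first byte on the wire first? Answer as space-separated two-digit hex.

38 AA F3 60

950727520 in hexadecimal, padded to 32 bits, is 0x38AAF360.
Split into bytes (most-significant first): 38 AA F3 60.
Big-endian: lowest address holds the most-significant byte.
So the memory order matches the most-significant-first order: 38 AA F3 60.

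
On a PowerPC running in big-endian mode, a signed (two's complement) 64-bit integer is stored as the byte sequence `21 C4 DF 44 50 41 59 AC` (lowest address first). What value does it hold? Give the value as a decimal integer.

Big-endian stores the most-significant byte at the lowest address.
The bytes are already most-significant first: 0x21C4DF44504159AC.
0x21C4DF44504159AC = 2433315183184140716.

2433315183184140716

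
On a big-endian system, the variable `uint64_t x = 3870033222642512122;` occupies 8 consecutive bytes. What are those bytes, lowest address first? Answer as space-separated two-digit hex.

3870033222642512122 in hexadecimal, padded to 64 bits, is 0x35B51EB6309130FA.
Split into bytes (most-significant first): 35 B5 1E B6 30 91 30 FA.
In big-endian order the high byte comes first in memory.
So the memory order matches the most-significant-first order: 35 B5 1E B6 30 91 30 FA.

35 B5 1E B6 30 91 30 FA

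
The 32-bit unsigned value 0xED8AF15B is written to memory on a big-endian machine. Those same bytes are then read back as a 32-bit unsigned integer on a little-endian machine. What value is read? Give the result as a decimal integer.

1542556397

Stored big-endian, the bytes at ascending addresses are ED 8A F1 5B.
Read back as little-endian, the first byte is least significant, giving 0x5BF18AED.
0x5BF18AED = 1542556397.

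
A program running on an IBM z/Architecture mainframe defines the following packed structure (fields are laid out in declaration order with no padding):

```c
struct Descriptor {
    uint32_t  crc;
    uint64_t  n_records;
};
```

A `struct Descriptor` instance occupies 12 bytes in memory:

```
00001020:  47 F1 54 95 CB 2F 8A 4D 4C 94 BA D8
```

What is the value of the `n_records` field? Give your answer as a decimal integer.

`n_records` follows `crc` (4 bytes), so it starts at byte offset 4 and occupies 8 bytes.
Bytes at offsets 4..11: CB 2F 8A 4D 4C 94 BA D8.
Big-endian stores the most-significant byte at the lowest address.
The bytes are already most-significant first: 0xCB2F8A4D4C94BAD8.
0xCB2F8A4D4C94BAD8 = 14641072978206702296.

14641072978206702296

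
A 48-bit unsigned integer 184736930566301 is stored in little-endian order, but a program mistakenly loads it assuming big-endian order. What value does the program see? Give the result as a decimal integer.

173242327958696

184736930566301 in 48-bit hexadecimal is 0xA8046B1F909D.
Stored little-endian, the bytes at ascending addresses are 9D 90 1F 6B 04 A8.
Read back as big-endian, the last byte is least significant, giving 0x9D901F6B04A8.
0x9D901F6B04A8 = 173242327958696.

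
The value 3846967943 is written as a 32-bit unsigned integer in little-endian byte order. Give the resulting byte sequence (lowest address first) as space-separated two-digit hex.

3846967943 in hexadecimal, padded to 32 bits, is 0xE54C1287.
Split into bytes (most-significant first): E5 4C 12 87.
Little-endian: lowest address holds the least-significant byte.
So at ascending addresses the bytes are 87 12 4C E5.

87 12 4C E5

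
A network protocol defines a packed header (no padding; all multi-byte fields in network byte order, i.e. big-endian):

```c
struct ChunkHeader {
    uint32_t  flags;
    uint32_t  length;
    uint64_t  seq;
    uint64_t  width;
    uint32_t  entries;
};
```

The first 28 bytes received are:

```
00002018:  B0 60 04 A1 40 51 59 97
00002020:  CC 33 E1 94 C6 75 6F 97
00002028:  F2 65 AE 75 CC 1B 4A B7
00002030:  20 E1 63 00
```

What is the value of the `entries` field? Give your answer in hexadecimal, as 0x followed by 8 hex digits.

0x20E16300

`entries` follows `flags` (4 B), `length` (4 B), `seq` (8 B), `width` (8 B), so it starts at offset 4 + 4 + 8 + 8 = 24 and occupies 4 bytes.
Bytes at offsets 24..27: 20 E1 63 00.
Big-endian stores the most-significant byte at the lowest address.
The bytes are already most-significant first: 0x20E16300.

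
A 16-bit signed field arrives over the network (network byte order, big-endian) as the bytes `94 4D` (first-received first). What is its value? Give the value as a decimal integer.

In big-endian order the high byte comes first in memory.
The bytes are already most-significant first: 0x944D.
Top bit is set, so as a signed 16-bit value this is 0x944D − 2^16 = -27571.

-27571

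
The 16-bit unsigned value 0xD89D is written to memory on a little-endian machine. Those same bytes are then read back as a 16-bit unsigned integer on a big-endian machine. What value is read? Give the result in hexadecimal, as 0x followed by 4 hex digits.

0x9DD8

Stored little-endian, the bytes at ascending addresses are 9D D8.
Read back as big-endian, the last byte is least significant, giving 0x9DD8.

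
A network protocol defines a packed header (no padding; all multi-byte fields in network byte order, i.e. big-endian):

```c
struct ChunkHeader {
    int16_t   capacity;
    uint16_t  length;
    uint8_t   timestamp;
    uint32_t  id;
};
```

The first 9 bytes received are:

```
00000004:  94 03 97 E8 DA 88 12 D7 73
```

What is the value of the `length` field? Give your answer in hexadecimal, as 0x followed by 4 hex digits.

`length` follows `capacity` (2 bytes), so it starts at byte offset 2 and occupies 2 bytes.
Bytes at offsets 2..3: 97 E8.
Big-endian stores the most-significant byte at the lowest address.
The bytes are already most-significant first: 0x97E8.

0x97E8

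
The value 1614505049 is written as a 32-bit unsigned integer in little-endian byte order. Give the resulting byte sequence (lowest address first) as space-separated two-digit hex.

1614505049 in hexadecimal, padded to 32 bits, is 0x603B6459.
Split into bytes (most-significant first): 60 3B 64 59.
Little-endian: lowest address holds the least-significant byte.
So at ascending addresses the bytes are 59 64 3B 60.

59 64 3B 60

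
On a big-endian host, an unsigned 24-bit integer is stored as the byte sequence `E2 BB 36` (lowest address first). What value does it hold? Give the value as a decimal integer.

14859062

Big-endian: lowest address holds the most-significant byte.
The bytes are already most-significant first: 0xE2BB36.
0xE2BB36 = 14859062.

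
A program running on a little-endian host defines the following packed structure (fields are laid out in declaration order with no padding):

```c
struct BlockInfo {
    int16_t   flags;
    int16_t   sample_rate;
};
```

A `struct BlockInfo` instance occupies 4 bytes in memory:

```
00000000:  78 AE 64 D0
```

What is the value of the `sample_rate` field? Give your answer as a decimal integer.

`sample_rate` follows `flags` (2 bytes), so it starts at byte offset 2 and occupies 2 bytes.
Bytes at offsets 2..3: 64 D0.
Little-endian stores the least-significant byte at the lowest address.
Reassemble most-significant byte first: D0 64 → 0xD064.
Top bit is set, so as a signed 16-bit value this is 0xD064 − 2^16 = -12188.

-12188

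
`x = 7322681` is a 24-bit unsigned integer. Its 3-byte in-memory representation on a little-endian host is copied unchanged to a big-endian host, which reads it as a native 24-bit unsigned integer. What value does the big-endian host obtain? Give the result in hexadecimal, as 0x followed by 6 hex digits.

0x39BC6F

7322681 in 24-bit hexadecimal is 0x6FBC39.
Stored little-endian, the bytes at ascending addresses are 39 BC 6F.
Read back as big-endian, the last byte is least significant, giving 0x39BC6F.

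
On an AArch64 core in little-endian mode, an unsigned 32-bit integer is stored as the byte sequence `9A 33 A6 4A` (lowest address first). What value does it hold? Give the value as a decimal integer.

Little-endian: lowest address holds the least-significant byte.
Reassemble most-significant byte first: 4A A6 33 9A → 0x4AA6339A.
0x4AA6339A = 1252406170.

1252406170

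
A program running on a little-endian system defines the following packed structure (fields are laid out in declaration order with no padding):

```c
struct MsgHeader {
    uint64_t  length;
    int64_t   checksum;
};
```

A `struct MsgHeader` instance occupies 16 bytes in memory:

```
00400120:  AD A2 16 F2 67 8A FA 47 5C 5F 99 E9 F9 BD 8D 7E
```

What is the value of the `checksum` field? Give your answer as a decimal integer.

9119153701558771548

`checksum` follows `length` (8 bytes), so it starts at byte offset 8 and occupies 8 bytes.
Bytes at offsets 8..15: 5C 5F 99 E9 F9 BD 8D 7E.
Little-endian: lowest address holds the least-significant byte.
Reassemble most-significant byte first: 7E 8D BD F9 E9 99 5F 5C → 0x7E8DBDF9E9995F5C.
0x7E8DBDF9E9995F5C = 9119153701558771548.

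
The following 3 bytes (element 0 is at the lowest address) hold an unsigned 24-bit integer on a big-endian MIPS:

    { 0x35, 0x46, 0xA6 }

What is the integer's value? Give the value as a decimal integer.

Big-endian stores the most-significant byte at the lowest address.
The bytes are already most-significant first: 0x3546A6.
0x3546A6 = 3491494.

3491494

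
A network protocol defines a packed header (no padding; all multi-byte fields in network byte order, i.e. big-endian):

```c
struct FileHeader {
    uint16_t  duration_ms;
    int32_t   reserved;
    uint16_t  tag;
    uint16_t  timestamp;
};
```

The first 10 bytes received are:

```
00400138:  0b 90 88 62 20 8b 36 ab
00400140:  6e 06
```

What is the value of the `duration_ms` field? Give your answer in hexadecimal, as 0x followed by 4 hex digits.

0x0B90

`duration_ms` is the first field, at byte offset 0, occupying 2 bytes.
Bytes at offsets 0..1: 0B 90.
Big-endian: lowest address holds the most-significant byte.
The bytes are already most-significant first: 0x0B90.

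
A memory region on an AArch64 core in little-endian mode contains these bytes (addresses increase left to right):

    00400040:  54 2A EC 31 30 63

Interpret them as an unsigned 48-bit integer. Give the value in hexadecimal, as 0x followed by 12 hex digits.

In little-endian order the low byte comes first in memory.
Reassemble most-significant byte first: 63 30 31 EC 2A 54 → 0x633031EC2A54.

0x633031EC2A54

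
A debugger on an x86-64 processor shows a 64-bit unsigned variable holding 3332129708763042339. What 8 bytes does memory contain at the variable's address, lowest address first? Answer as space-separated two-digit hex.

23 D2 58 D4 50 1A 3E 2E

3332129708763042339 in hexadecimal, padded to 64 bits, is 0x2E3E1A50D458D223.
Split into bytes (most-significant first): 2E 3E 1A 50 D4 58 D2 23.
Little-endian: lowest address holds the least-significant byte.
So at ascending addresses the bytes are 23 D2 58 D4 50 1A 3E 2E.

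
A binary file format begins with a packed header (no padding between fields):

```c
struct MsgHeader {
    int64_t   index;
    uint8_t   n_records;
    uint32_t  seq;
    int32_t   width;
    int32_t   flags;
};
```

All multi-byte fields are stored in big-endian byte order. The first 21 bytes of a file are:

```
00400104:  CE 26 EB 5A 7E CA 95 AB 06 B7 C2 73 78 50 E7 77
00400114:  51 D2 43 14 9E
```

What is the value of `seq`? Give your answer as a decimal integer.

`seq` follows `index` (8 B), `n_records` (1 B), so it starts at offset 8 + 1 = 9 and occupies 4 bytes.
Bytes at offsets 9..12: B7 C2 73 78.
In big-endian order the high byte comes first in memory.
The bytes are already most-significant first: 0xB7C27378.
0xB7C27378 = 3082974072.

3082974072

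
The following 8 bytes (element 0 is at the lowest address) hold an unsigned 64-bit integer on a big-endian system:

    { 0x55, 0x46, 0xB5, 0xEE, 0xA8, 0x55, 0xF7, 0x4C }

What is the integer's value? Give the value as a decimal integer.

6144798778224670540

Big-endian stores the most-significant byte at the lowest address.
The bytes are already most-significant first: 0x5546B5EEA855F74C.
0x5546B5EEA855F74C = 6144798778224670540.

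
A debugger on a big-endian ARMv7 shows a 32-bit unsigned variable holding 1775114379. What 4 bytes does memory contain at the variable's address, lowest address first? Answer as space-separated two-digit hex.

1775114379 in hexadecimal, padded to 32 bits, is 0x69CE188B.
Split into bytes (most-significant first): 69 CE 18 8B.
Big-endian: lowest address holds the most-significant byte.
So the memory order matches the most-significant-first order: 69 CE 18 8B.

69 CE 18 8B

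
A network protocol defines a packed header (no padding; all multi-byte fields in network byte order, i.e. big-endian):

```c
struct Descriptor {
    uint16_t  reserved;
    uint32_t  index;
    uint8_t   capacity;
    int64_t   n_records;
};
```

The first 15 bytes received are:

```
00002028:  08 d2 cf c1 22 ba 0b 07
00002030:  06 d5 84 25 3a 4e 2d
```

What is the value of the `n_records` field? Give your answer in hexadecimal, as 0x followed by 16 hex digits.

0x0706D584253A4E2D

`n_records` follows `reserved` (2 B), `index` (4 B), `capacity` (1 B), so it starts at offset 2 + 4 + 1 = 7 and occupies 8 bytes.
Bytes at offsets 7..14: 07 06 D5 84 25 3A 4E 2D.
In big-endian order the high byte comes first in memory.
The bytes are already most-significant first: 0x0706D584253A4E2D.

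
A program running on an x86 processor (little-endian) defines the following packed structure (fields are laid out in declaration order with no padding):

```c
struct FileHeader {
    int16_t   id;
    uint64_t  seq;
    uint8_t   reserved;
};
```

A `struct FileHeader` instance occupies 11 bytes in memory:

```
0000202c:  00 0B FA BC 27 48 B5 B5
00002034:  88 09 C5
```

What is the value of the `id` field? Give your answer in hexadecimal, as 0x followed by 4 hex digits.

`id` is the first field, at byte offset 0, occupying 2 bytes.
Bytes at offsets 0..1: 00 0B.
In little-endian order the low byte comes first in memory.
Reassemble most-significant byte first: 0B 00 → 0x0B00.

0x0B00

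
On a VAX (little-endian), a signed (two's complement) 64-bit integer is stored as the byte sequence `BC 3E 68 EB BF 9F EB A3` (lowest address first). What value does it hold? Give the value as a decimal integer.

In little-endian order the low byte comes first in memory.
Reassemble most-significant byte first: A3 EB 9F BF EB 68 3E BC → 0xA3EB9FBFEB683EBC.
Top bit is set, so as a signed 64-bit value this is 0xA3EB9FBFEB683EBC − 2^64 = -6635033979363246404.

-6635033979363246404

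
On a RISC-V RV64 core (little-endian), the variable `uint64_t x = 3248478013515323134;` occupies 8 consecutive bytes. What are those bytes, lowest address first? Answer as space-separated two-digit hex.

3248478013515323134 in hexadecimal, padded to 64 bits, is 0x2D14E98AC83F56FE.
Split into bytes (most-significant first): 2D 14 E9 8A C8 3F 56 FE.
Little-endian stores the least-significant byte at the lowest address.
So at ascending addresses the bytes are FE 56 3F C8 8A E9 14 2D.

FE 56 3F C8 8A E9 14 2D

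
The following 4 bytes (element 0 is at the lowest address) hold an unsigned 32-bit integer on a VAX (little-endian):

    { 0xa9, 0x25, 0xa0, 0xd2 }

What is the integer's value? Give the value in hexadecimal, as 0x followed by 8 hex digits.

0xD2A025A9

Little-endian stores the least-significant byte at the lowest address.
Reassemble most-significant byte first: D2 A0 25 A9 → 0xD2A025A9.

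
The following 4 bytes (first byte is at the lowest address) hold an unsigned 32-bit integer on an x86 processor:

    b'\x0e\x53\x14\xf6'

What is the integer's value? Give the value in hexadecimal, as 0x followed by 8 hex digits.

In little-endian order the low byte comes first in memory.
Reassemble most-significant byte first: F6 14 53 0E → 0xF614530E.

0xF614530E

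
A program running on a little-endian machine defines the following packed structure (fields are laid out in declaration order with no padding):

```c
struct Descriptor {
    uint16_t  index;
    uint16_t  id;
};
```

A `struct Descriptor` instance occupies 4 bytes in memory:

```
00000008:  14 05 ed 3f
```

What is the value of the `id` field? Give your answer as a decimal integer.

16365

`id` follows `index` (2 bytes), so it starts at byte offset 2 and occupies 2 bytes.
Bytes at offsets 2..3: ED 3F.
In little-endian order the low byte comes first in memory.
Reassemble most-significant byte first: 3F ED → 0x3FED.
0x3FED = 16365.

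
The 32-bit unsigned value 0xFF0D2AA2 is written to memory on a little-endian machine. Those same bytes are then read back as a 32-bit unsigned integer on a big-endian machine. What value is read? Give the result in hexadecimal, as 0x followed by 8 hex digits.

0xA22A0DFF

Stored little-endian, the bytes at ascending addresses are A2 2A 0D FF.
Read back as big-endian, the last byte is least significant, giving 0xA22A0DFF.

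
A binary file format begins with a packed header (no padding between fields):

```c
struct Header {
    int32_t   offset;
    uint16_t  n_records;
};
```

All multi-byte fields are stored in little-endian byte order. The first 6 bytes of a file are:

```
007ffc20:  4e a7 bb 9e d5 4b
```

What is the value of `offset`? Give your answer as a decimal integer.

`offset` is the first field, at byte offset 0, occupying 4 bytes.
Bytes at offsets 0..3: 4E A7 BB 9E.
Little-endian stores the least-significant byte at the lowest address.
Reassemble most-significant byte first: 9E BB A7 4E → 0x9EBBA74E.
Top bit is set, so as a signed 32-bit value this is 0x9EBBA74E − 2^32 = -1631869106.

-1631869106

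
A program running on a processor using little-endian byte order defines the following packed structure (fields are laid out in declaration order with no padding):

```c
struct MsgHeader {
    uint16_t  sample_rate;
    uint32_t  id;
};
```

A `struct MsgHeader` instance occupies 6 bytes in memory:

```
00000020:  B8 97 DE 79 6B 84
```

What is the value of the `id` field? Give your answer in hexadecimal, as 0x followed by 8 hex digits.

0x846B79DE

`id` follows `sample_rate` (2 bytes), so it starts at byte offset 2 and occupies 4 bytes.
Bytes at offsets 2..5: DE 79 6B 84.
Little-endian stores the least-significant byte at the lowest address.
Reassemble most-significant byte first: 84 6B 79 DE → 0x846B79DE.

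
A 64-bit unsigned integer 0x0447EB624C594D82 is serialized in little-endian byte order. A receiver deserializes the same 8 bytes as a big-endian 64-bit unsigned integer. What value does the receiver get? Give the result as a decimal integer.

9389258982749325060

Stored little-endian, the bytes at ascending addresses are 82 4D 59 4C 62 EB 47 04.
Read back as big-endian, the last byte is least significant, giving 0x824D594C62EB4704.
0x824D594C62EB4704 = 9389258982749325060.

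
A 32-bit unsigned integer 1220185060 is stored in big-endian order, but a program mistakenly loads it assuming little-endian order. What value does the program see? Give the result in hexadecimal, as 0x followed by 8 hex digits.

0xE48BBA48

1220185060 in 32-bit hexadecimal is 0x48BA8BE4.
Stored big-endian, the bytes at ascending addresses are 48 BA 8B E4.
Read back as little-endian, the first byte is least significant, giving 0xE48BBA48.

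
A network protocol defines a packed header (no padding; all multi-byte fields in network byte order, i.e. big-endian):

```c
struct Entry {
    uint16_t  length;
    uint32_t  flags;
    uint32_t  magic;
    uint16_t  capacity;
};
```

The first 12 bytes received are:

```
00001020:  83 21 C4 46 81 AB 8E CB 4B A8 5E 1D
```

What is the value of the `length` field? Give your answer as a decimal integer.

33569

`length` is the first field, at byte offset 0, occupying 2 bytes.
Bytes at offsets 0..1: 83 21.
In big-endian order the high byte comes first in memory.
The bytes are already most-significant first: 0x8321.
0x8321 = 33569.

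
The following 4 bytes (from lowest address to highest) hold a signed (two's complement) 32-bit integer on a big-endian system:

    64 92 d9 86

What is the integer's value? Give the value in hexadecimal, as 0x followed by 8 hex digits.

0x6492D986

Big-endian stores the most-significant byte at the lowest address.
The bytes are already most-significant first: 0x6492D986.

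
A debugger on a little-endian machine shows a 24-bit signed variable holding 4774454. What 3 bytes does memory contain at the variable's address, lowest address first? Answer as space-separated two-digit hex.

36 DA 48

4774454 in hexadecimal, padded to 24 bits, is 0x48DA36.
Split into bytes (most-significant first): 48 DA 36.
Little-endian: lowest address holds the least-significant byte.
So at ascending addresses the bytes are 36 DA 48.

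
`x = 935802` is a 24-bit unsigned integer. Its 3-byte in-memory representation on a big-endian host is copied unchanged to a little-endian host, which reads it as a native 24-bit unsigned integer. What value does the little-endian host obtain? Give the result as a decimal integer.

935802 in 24-bit hexadecimal is 0x0E477A.
Stored big-endian, the bytes at ascending addresses are 0E 47 7A.
Read back as little-endian, the first byte is least significant, giving 0x7A470E.
0x7A470E = 8013582.

8013582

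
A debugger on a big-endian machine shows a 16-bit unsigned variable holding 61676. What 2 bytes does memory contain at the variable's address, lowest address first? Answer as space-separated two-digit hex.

61676 in hexadecimal, padded to 16 bits, is 0xF0EC.
Split into bytes (most-significant first): F0 EC.
In big-endian order the high byte comes first in memory.
So the memory order matches the most-significant-first order: F0 EC.

F0 EC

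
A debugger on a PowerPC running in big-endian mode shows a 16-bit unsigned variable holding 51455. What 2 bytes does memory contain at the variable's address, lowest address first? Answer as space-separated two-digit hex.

51455 in hexadecimal, padded to 16 bits, is 0xC8FF.
Split into bytes (most-significant first): C8 FF.
In big-endian order the high byte comes first in memory.
So the memory order matches the most-significant-first order: C8 FF.

C8 FF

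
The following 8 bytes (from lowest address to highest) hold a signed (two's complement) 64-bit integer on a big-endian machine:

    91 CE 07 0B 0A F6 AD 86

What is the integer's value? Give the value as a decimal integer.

-7940401348997632634

In big-endian order the high byte comes first in memory.
The bytes are already most-significant first: 0x91CE070B0AF6AD86.
Top bit is set, so as a signed 64-bit value this is 0x91CE070B0AF6AD86 − 2^64 = -7940401348997632634.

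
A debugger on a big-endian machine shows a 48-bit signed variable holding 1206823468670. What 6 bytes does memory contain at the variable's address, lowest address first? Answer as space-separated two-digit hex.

01 18 FC 48 BE 7E

1206823468670 in hexadecimal, padded to 48 bits, is 0x0118FC48BE7E.
Split into bytes (most-significant first): 01 18 FC 48 BE 7E.
Big-endian: lowest address holds the most-significant byte.
So the memory order matches the most-significant-first order: 01 18 FC 48 BE 7E.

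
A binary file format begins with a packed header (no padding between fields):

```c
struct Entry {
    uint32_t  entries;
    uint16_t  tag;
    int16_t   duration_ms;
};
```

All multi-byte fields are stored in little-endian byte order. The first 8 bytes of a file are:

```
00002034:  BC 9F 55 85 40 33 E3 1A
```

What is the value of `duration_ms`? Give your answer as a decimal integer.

`duration_ms` follows `entries` (4 B), `tag` (2 B), so it starts at offset 4 + 2 = 6 and occupies 2 bytes.
Bytes at offsets 6..7: E3 1A.
Little-endian stores the least-significant byte at the lowest address.
Reassemble most-significant byte first: 1A E3 → 0x1AE3.
0x1AE3 = 6883.

6883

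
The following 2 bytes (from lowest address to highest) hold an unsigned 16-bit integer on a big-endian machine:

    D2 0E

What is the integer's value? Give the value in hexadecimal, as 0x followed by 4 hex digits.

Big-endian stores the most-significant byte at the lowest address.
The bytes are already most-significant first: 0xD20E.

0xD20E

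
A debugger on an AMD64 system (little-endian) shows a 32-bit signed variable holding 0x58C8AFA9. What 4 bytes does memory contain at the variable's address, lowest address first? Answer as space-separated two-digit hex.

A9 AF C8 58

Split into bytes (most-significant first): 58 C8 AF A9.
In little-endian order the low byte comes first in memory.
So at ascending addresses the bytes are A9 AF C8 58.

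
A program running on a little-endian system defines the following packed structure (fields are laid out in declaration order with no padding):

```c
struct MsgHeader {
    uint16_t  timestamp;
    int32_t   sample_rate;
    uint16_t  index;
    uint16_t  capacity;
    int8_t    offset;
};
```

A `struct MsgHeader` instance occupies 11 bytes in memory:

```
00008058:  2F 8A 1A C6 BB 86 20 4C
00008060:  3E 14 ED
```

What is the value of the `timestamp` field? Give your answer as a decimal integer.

35375

`timestamp` is the first field, at byte offset 0, occupying 2 bytes.
Bytes at offsets 0..1: 2F 8A.
In little-endian order the low byte comes first in memory.
Reassemble most-significant byte first: 8A 2F → 0x8A2F.
0x8A2F = 35375.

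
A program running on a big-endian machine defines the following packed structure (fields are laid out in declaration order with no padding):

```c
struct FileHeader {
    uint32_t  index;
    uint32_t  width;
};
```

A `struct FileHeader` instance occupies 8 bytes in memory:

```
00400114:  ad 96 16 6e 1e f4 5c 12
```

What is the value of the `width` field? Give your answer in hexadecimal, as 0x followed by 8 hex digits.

`width` follows `index` (4 bytes), so it starts at byte offset 4 and occupies 4 bytes.
Bytes at offsets 4..7: 1E F4 5C 12.
In big-endian order the high byte comes first in memory.
The bytes are already most-significant first: 0x1EF45C12.

0x1EF45C12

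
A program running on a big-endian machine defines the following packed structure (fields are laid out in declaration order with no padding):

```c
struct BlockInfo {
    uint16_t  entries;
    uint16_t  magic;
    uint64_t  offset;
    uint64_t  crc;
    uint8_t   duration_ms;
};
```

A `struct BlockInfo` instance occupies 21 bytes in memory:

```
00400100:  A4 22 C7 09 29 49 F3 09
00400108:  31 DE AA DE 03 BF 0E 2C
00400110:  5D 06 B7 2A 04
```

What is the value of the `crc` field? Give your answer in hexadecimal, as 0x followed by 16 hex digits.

0x03BF0E2C5D06B72A

`crc` follows `entries` (2 B), `magic` (2 B), `offset` (8 B), so it starts at offset 2 + 2 + 8 = 12 and occupies 8 bytes.
Bytes at offsets 12..19: 03 BF 0E 2C 5D 06 B7 2A.
Big-endian: lowest address holds the most-significant byte.
The bytes are already most-significant first: 0x03BF0E2C5D06B72A.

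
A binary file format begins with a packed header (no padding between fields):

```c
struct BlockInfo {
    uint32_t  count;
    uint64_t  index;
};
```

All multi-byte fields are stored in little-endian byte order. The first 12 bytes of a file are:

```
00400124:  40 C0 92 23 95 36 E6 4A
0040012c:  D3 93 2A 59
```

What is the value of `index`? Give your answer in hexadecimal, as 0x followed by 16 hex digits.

`index` follows `count` (4 bytes), so it starts at byte offset 4 and occupies 8 bytes.
Bytes at offsets 4..11: 95 36 E6 4A D3 93 2A 59.
Little-endian stores the least-significant byte at the lowest address.
Reassemble most-significant byte first: 59 2A 93 D3 4A E6 36 95 → 0x592A93D34AE63695.

0x592A93D34AE63695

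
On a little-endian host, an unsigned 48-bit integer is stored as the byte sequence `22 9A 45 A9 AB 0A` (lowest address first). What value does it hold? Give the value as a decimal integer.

11732395596322

Little-endian stores the least-significant byte at the lowest address.
Reassemble most-significant byte first: 0A AB A9 45 9A 22 → 0x0AABA9459A22.
0x0AABA9459A22 = 11732395596322.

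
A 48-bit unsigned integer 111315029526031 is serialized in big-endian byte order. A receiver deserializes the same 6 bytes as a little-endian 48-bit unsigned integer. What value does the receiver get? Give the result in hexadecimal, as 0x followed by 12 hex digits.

0x0F06CB8C3D65

111315029526031 in 48-bit hexadecimal is 0x653D8CCB060F.
Stored big-endian, the bytes at ascending addresses are 65 3D 8C CB 06 0F.
Read back as little-endian, the first byte is least significant, giving 0x0F06CB8C3D65.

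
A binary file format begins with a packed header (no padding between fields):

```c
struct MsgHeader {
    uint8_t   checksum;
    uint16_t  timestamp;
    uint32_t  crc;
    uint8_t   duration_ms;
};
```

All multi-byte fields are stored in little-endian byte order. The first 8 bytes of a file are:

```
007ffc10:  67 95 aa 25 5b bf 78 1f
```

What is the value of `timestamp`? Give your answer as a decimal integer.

`timestamp` follows `checksum` (1 byte), so it starts at byte offset 1 and occupies 2 bytes.
Bytes at offsets 1..2: 95 AA.
In little-endian order the low byte comes first in memory.
Reassemble most-significant byte first: AA 95 → 0xAA95.
0xAA95 = 43669.

43669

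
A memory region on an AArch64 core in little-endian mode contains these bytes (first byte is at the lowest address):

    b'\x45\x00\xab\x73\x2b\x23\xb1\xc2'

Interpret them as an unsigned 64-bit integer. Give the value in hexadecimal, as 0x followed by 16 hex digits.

Little-endian stores the least-significant byte at the lowest address.
Reassemble most-significant byte first: C2 B1 23 2B 73 AB 00 45 → 0xC2B1232B73AB0045.

0xC2B1232B73AB0045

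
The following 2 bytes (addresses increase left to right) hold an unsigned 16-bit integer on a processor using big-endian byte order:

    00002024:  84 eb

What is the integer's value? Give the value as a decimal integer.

Big-endian stores the most-significant byte at the lowest address.
The bytes are already most-significant first: 0x84EB.
0x84EB = 34027.

34027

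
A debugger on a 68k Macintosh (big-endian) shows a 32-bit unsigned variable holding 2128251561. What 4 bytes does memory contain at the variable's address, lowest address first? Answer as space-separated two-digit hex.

7E DA 8A A9

2128251561 in hexadecimal, padded to 32 bits, is 0x7EDA8AA9.
Split into bytes (most-significant first): 7E DA 8A A9.
In big-endian order the high byte comes first in memory.
So the memory order matches the most-significant-first order: 7E DA 8A A9.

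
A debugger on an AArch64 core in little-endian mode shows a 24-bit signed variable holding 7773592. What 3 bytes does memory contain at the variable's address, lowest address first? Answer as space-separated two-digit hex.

98 9D 76

7773592 in hexadecimal, padded to 24 bits, is 0x769D98.
Split into bytes (most-significant first): 76 9D 98.
In little-endian order the low byte comes first in memory.
So at ascending addresses the bytes are 98 9D 76.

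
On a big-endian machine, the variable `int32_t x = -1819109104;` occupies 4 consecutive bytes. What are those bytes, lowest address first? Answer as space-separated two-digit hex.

Two's complement of -1819109104 in 32 bits: 1819109104 = 0x6C6D66F0; invert → 0x9392990F; add 1 → 0x93929910.
Split into bytes (most-significant first): 93 92 99 10.
In big-endian order the high byte comes first in memory.
So the memory order matches the most-significant-first order: 93 92 99 10.

93 92 99 10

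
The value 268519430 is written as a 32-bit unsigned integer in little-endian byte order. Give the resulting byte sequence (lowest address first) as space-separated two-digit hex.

268519430 in hexadecimal, padded to 32 bits, is 0x10014806.
Split into bytes (most-significant first): 10 01 48 06.
Little-endian: lowest address holds the least-significant byte.
So at ascending addresses the bytes are 06 48 01 10.

06 48 01 10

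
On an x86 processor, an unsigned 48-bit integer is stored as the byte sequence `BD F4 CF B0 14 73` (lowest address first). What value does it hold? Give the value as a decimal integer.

Little-endian: lowest address holds the least-significant byte.
Reassemble most-significant byte first: 73 14 B0 CF F4 BD → 0x7314B0CFF4BD.
0x7314B0CFF4BD = 126532702958781.

126532702958781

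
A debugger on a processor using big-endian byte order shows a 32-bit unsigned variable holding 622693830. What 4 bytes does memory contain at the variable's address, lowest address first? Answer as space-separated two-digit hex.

622693830 in hexadecimal, padded to 32 bits, is 0x251D8DC6.
Split into bytes (most-significant first): 25 1D 8D C6.
Big-endian: lowest address holds the most-significant byte.
So the memory order matches the most-significant-first order: 25 1D 8D C6.

25 1D 8D C6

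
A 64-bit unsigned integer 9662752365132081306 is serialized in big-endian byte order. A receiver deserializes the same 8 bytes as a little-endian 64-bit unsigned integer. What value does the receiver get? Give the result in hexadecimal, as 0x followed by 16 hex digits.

9662752365132081306 in 64-bit hexadecimal is 0x8618FE14A443689A.
Stored big-endian, the bytes at ascending addresses are 86 18 FE 14 A4 43 68 9A.
Read back as little-endian, the first byte is least significant, giving 0x9A6843A414FE1886.

0x9A6843A414FE1886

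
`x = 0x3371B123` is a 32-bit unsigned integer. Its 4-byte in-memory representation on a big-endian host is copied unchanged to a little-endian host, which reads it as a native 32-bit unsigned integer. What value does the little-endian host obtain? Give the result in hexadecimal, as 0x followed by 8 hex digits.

Stored big-endian, the bytes at ascending addresses are 33 71 B1 23.
Read back as little-endian, the first byte is least significant, giving 0x23B17133.

0x23B17133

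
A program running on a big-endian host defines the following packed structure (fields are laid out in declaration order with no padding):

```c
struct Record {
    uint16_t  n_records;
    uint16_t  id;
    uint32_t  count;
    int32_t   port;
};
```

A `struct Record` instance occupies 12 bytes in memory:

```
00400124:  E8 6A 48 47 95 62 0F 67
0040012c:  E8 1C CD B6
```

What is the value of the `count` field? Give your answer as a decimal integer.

2506231655

`count` follows `n_records` (2 B), `id` (2 B), so it starts at offset 2 + 2 = 4 and occupies 4 bytes.
Bytes at offsets 4..7: 95 62 0F 67.
Big-endian stores the most-significant byte at the lowest address.
The bytes are already most-significant first: 0x95620F67.
0x95620F67 = 2506231655.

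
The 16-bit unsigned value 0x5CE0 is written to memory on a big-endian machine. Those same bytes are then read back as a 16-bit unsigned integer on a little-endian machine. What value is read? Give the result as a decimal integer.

57436

Stored big-endian, the bytes at ascending addresses are 5C E0.
Read back as little-endian, the first byte is least significant, giving 0xE05C.
0xE05C = 57436.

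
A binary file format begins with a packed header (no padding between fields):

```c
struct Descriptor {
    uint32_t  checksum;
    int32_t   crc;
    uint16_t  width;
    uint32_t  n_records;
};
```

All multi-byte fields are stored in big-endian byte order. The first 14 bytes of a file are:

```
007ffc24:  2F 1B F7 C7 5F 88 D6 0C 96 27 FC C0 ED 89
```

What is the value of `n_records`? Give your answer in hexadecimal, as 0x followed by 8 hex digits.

`n_records` follows `checksum` (4 B), `crc` (4 B), `width` (2 B), so it starts at offset 4 + 4 + 2 = 10 and occupies 4 bytes.
Bytes at offsets 10..13: FC C0 ED 89.
Big-endian stores the most-significant byte at the lowest address.
The bytes are already most-significant first: 0xFCC0ED89.

0xFCC0ED89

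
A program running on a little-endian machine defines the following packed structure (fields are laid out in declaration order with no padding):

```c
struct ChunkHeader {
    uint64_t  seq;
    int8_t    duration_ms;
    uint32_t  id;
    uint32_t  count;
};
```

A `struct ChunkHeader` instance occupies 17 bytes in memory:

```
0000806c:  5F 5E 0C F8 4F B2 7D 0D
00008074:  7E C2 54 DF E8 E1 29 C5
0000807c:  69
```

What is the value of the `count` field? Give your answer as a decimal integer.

1774528993

`count` follows `seq` (8 B), `duration_ms` (1 B), `id` (4 B), so it starts at offset 8 + 1 + 4 = 13 and occupies 4 bytes.
Bytes at offsets 13..16: E1 29 C5 69.
Little-endian: lowest address holds the least-significant byte.
Reassemble most-significant byte first: 69 C5 29 E1 → 0x69C529E1.
0x69C529E1 = 1774528993.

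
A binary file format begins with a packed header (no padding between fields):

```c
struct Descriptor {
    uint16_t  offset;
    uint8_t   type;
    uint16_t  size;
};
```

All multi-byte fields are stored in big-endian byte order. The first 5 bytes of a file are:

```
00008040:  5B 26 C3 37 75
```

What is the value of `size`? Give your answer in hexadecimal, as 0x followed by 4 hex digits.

0x3775

`size` follows `offset` (2 B), `type` (1 B), so it starts at offset 2 + 1 = 3 and occupies 2 bytes.
Bytes at offsets 3..4: 37 75.
Big-endian stores the most-significant byte at the lowest address.
The bytes are already most-significant first: 0x3775.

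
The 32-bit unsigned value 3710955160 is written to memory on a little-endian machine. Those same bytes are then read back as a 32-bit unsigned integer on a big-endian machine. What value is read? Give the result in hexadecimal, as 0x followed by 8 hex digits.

3710955160 in 32-bit hexadecimal is 0xDD30AE98.
Stored little-endian, the bytes at ascending addresses are 98 AE 30 DD.
Read back as big-endian, the last byte is least significant, giving 0x98AE30DD.

0x98AE30DD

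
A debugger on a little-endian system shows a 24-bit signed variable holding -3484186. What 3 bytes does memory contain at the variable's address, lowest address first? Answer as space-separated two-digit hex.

Two's complement of -3484186 in 24 bits: 3484186 = 0x352A1A; invert → 0xCAD5E5; add 1 → 0xCAD5E6.
Split into bytes (most-significant first): CA D5 E6.
Little-endian: lowest address holds the least-significant byte.
So at ascending addresses the bytes are E6 D5 CA.

E6 D5 CA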